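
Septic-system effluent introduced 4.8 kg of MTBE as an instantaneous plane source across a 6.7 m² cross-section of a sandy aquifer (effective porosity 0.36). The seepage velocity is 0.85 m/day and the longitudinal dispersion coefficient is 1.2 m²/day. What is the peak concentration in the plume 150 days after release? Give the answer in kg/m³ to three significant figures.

0.0418 kg/m³

The peak of an instantaneous 1D plume sits at x = vt; there the Gaussian factor is 1 and C_max = M/(n_e·A·√(4πDt)), where n_e·A is the pore area the mass is dissolved in.
√(4πDt) = √(4π × 1.2 × 150) = 47.56 m, so C_max = 4.8/(0.36 × 6.7 × 47.56) = 0.0418 kg/m³.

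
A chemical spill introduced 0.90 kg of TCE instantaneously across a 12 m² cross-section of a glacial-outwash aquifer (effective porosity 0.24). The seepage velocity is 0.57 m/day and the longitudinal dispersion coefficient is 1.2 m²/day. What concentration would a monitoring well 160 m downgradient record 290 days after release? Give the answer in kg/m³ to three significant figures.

For an instantaneous plane source, C(x,t) = M/(n_e·A·√(4πDt)) · exp(−(x−vt)²/(4Dt)), with n_e·A the pore (flow) area.
Plume center vt = 0.57 × 290 = 165.3 m, so the well at 160 m is 5.3 m upgradient of the peak.
√(4πDt) = 66.13 m, giving peak height M/(n_e·A·√(4πDt)) = 0.90/(0.24 × 12 × 66.13) = 0.004726 kg/m³.
(x−vt)²/(4Dt) = (-5.3)²/(4 × 1.2 × 290) = 0.02018; exp(−0.02018) = 0.9800.
C = 0.004726 × 0.9800 = 0.00463 kg/m³.

0.00463 kg/m³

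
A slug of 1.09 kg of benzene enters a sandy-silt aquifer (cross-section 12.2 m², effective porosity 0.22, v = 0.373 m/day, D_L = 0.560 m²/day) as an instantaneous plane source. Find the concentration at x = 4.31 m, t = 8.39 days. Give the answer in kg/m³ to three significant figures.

For an instantaneous plane source, C(x,t) = M/(n_e·A·√(4πDt)) · exp(−(x−vt)²/(4Dt)), with n_e·A the pore (flow) area.
Plume center vt = 0.373 × 8.39 = 3.12947 m, so the well at 4.31 m is 1.18053 m downgradient of the peak.
√(4πDt) = 7.684 m, giving peak height M/(n_e·A·√(4πDt)) = 1.09/(0.22 × 12.2 × 7.684) = 0.05285 kg/m³.
(x−vt)²/(4Dt) = (1.18053)²/(4 × 0.560 × 8.39) = 0.07416; exp(−0.07416) = 0.9285.
C = 0.05285 × 0.9285 = 0.0491 kg/m³.

0.0491 kg/m³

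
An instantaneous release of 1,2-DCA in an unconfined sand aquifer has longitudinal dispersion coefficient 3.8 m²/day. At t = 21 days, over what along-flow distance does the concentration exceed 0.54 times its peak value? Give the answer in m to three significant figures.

28.0 m

The plume is Gaussian with σ = √(2Dt) = √(2 × 3.8 × 21) = 12.63 m.
C/C_peak = exp(−Δx²/(2σ²)) = 0.54 ⇒ Δx = σ·√(−2 ln 0.54) = 12.63 × 1.110 = 14.02 m.
Width = 2Δx = 28.0 m.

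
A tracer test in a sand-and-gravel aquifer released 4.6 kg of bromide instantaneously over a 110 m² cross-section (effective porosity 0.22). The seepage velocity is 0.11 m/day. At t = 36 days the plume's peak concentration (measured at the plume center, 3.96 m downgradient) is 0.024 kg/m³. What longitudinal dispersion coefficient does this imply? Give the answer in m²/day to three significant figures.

0.139 m²/day

At the plume center C_max = M/(n_e·A·√(4πDt)), so D = M²/(4πt·(n_e·A·C_max)²).
n_e·A·C_max = 0.22 × 110 × 0.024 = 0.5808 kg/m.
D = 4.6²/(4π × 36 × 0.5808²) = 0.139 m²/day.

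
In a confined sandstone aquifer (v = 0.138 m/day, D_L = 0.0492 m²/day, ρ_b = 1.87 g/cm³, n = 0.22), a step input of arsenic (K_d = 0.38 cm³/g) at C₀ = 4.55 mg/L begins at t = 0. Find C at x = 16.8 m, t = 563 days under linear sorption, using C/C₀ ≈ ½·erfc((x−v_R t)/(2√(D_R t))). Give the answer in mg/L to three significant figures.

3.04 mg/L

Retardation factor R = 1 + ρ_b·K_d/n = 1 + 1.87 × 0.38/0.22 = 4.230.
Sorption retards both mechanisms: v_R = v/R = 0.03262 m/day, D_R = D/R = 0.01163 m²/day.
v_R·t = 0.03262 × 563 = 18.36506 m; 2√(D_R t) = 5.118 m; argument = (16.8 − 18.36506)/5.118 = -0.3058.
C = C₀ × ½·erfc(-0.3058) = 4.55 × 0.6673 = 3.04 mg/L.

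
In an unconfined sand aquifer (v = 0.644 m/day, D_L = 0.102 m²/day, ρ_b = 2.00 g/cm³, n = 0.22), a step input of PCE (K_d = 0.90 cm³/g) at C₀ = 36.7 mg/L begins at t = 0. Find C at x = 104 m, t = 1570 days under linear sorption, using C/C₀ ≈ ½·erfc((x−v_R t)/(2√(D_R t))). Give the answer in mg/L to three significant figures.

Retardation factor R = 1 + ρ_b·K_d/n = 1 + 2.00 × 0.90/0.22 = 9.182.
Sorption retards both mechanisms: v_R = v/R = 0.07014 m/day, D_R = D/R = 0.01111 m²/day.
v_R·t = 0.07014 × 1570 = 110.1198 m; 2√(D_R t) = 8.353 m; argument = (104 − 110.1198)/8.353 = -0.7326.
C = C₀ × ½·erfc(-0.7326) = 36.7 × 0.8499 = 31.2 mg/L.

31.2 mg/L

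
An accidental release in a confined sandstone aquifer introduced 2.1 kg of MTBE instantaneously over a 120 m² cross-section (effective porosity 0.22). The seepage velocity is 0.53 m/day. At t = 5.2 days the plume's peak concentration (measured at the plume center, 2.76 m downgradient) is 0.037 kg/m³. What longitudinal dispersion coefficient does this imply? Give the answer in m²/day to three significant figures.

At the plume center C_max = M/(n_e·A·√(4πDt)), so D = M²/(4πt·(n_e·A·C_max)²).
n_e·A·C_max = 0.22 × 120 × 0.037 = 0.9768 kg/m.
D = 2.1²/(4π × 5.2 × 0.9768²) = 0.0707 m²/day.

0.0707 m²/day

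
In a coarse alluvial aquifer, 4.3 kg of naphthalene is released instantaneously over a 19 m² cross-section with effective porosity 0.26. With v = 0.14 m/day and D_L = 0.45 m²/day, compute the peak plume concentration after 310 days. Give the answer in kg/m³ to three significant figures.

The peak of an instantaneous 1D plume sits at x = vt; there the Gaussian factor is 1 and C_max = M/(n_e·A·√(4πDt)), where n_e·A is the pore area the mass is dissolved in.
√(4πDt) = √(4π × 0.45 × 310) = 41.87 m, so C_max = 4.3/(0.26 × 19 × 41.87) = 0.0208 kg/m³.

0.0208 kg/m³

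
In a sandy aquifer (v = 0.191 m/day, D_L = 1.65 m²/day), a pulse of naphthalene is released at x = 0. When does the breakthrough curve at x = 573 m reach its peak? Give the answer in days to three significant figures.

2960 days

For the 1D instantaneous-source solution, setting ∂C/∂t = 0 at fixed x gives v²t² + 2Dt − x² = 0, so t = (√(D² + v²x²) − D)/v².
√(D² + v²x²) = √(1.65² + 0.191² × 573²) = 109.5; v² = 0.036481.
t = (109.5 − 1.65)/0.036481 = 2960 days (vs. the pure-advection estimate x/v = 3000 d).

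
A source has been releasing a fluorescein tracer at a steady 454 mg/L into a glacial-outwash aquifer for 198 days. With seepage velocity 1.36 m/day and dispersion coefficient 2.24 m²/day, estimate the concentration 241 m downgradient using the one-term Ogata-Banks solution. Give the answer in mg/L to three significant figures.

376 mg/L

For a continuous step input, C/C₀ ≈ ½·erfc((x−vt)/(2√(Dt))).
vt = 1.36 × 198 = 269.28 m and 2√(Dt) = 2√(2.24 × 198) = 42.12 m.
Argument (x−vt)/(2√(Dt)) = (241 − 269.28)/42.12 = -0.6714; ½·erfc(-0.6714) = 0.8288.
C = 454 × 0.8288 = 376 mg/L.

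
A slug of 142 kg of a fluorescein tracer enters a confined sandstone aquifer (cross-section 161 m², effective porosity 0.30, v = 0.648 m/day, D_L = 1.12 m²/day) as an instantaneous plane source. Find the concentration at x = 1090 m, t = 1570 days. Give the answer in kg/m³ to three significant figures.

For an instantaneous plane source, C(x,t) = M/(n_e·A·√(4πDt)) · exp(−(x−vt)²/(4Dt)), with n_e·A the pore (flow) area.
Plume center vt = 0.648 × 1570 = 1017.36 m, so the well at 1090 m is 72.64 m downgradient of the peak.
√(4πDt) = 148.6 m, giving peak height M/(n_e·A·√(4πDt)) = 142/(0.30 × 161 × 148.6) = 0.01978 kg/m³.
(x−vt)²/(4Dt) = (72.64)²/(4 × 1.12 × 1570) = 0.7502; exp(−0.7502) = 0.4723.
C = 0.01978 × 0.4723 = 0.00934 kg/m³.

0.00934 kg/m³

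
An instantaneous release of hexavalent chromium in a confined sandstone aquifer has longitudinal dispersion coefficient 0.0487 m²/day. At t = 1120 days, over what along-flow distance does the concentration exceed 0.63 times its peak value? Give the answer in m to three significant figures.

20.1 m

The plume is Gaussian with σ = √(2Dt) = √(2 × 0.0487 × 1120) = 10.44 m.
C/C_peak = exp(−Δx²/(2σ²)) = 0.63 ⇒ Δx = σ·√(−2 ln 0.63) = 10.44 × 0.9613 = 10.04 m.
Width = 2Δx = 20.1 m.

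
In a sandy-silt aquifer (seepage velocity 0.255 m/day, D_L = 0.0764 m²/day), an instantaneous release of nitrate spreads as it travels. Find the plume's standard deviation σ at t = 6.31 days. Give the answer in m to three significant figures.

Dispersive spreading gives a Gaussian with σ² = 2Dt; advection only shifts the center.
σ = √(2 × 0.0764 × 6.31) = 0.982 m.

0.982 m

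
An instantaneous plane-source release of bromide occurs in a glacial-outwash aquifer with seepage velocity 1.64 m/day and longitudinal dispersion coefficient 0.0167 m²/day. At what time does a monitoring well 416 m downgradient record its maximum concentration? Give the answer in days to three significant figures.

254 days

For the 1D instantaneous-source solution, setting ∂C/∂t = 0 at fixed x gives v²t² + 2Dt − x² = 0, so t = (√(D² + v²x²) − D)/v².
√(D² + v²x²) = √(0.0167² + 1.64² × 416²) = 682.2; v² = 2.6896.
t = (682.2 − 0.0167)/2.6896 = 254 days (vs. the pure-advection estimate x/v = 254 d).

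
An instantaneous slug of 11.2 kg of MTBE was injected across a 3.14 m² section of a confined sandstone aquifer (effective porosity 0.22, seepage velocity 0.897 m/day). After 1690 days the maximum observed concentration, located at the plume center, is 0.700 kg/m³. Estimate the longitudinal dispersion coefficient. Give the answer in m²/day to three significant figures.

0.0253 m²/day

At the plume center C_max = M/(n_e·A·√(4πDt)), so D = M²/(4πt·(n_e·A·C_max)²).
n_e·A·C_max = 0.22 × 3.14 × 0.700 = 0.4836 kg/m.
D = 11.2²/(4π × 1690 × 0.4836²) = 0.0253 m²/day.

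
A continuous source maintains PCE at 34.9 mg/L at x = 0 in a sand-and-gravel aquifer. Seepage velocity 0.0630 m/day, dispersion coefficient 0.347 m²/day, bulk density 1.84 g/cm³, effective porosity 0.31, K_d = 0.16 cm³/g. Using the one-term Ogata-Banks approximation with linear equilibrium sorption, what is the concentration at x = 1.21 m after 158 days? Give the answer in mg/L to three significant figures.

Retardation factor R = 1 + ρ_b·K_d/n = 1 + 1.84 × 0.16/0.31 = 1.950.
Sorption retards both mechanisms: v_R = v/R = 0.03231 m/day, D_R = D/R = 0.1779 m²/day.
v_R·t = 0.03231 × 158 = 5.10498 m; 2√(D_R t) = 10.60 m; argument = (1.21 − 5.10498)/10.60 = -0.3675.
C = C₀ × ½·erfc(-0.3675) = 34.9 × 0.6984 = 24.4 mg/L.

24.4 mg/L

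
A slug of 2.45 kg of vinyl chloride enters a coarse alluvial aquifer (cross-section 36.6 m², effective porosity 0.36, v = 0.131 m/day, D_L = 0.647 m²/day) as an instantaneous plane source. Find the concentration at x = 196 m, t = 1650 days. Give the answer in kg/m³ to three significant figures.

For an instantaneous plane source, C(x,t) = M/(n_e·A·√(4πDt)) · exp(−(x−vt)²/(4Dt)), with n_e·A the pore (flow) area.
Plume center vt = 0.131 × 1650 = 216.15 m, so the well at 196 m is 20.15 m upgradient of the peak.
√(4πDt) = 115.8 m, giving peak height M/(n_e·A·√(4πDt)) = 2.45/(0.36 × 36.6 × 115.8) = 0.001606 kg/m³.
(x−vt)²/(4Dt) = (-20.15)²/(4 × 0.647 × 1650) = 0.09508; exp(−0.09508) = 0.9093.
C = 0.001606 × 0.9093 = 0.00146 kg/m³.

0.00146 kg/m³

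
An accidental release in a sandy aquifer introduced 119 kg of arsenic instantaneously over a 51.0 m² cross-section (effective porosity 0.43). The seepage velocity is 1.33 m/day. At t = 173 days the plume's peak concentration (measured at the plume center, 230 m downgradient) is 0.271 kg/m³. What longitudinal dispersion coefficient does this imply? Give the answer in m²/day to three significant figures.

At the plume center C_max = M/(n_e·A·√(4πDt)), so D = M²/(4πt·(n_e·A·C_max)²).
n_e·A·C_max = 0.43 × 51.0 × 0.271 = 5.943 kg/m.
D = 119²/(4π × 173 × 5.943²) = 0.184 m²/day.

0.184 m²/day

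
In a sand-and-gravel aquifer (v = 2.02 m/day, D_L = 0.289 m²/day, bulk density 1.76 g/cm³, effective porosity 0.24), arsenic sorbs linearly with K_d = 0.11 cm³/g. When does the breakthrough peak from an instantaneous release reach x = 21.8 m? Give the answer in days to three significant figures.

Retardation factor R = 1 + ρ_b·K_d/n = 1 + 1.76 × 0.11/0.24 = 1.807.
Sorption retards both mechanisms: v_R = v/R = 1.118 m/day, D_R = D/R = 0.1599 m²/day.
Peak time from v_R²t² + 2D_R t − x² = 0: t = (√(D_R² + v_R²x²) − D_R)/v_R².
√(D_R² + v_R²x²) = √(0.1599² + 1.118² × 21.8²) = 24.37; v_R² = 1.250.
t = (24.37 − 0.1599)/1.250 = 19.4 days.

19.4 days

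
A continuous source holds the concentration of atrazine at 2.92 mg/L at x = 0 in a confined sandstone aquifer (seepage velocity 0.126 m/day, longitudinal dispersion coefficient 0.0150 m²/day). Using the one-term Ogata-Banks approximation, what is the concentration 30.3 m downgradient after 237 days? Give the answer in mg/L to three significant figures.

1.27 mg/L

For a continuous step input, C/C₀ ≈ ½·erfc((x−vt)/(2√(Dt))).
vt = 0.126 × 237 = 29.862 m and 2√(Dt) = 2√(0.0150 × 237) = 3.771 m.
Argument (x−vt)/(2√(Dt)) = (30.3 − 29.862)/3.771 = 0.1161; ½·erfc(0.1161) = 0.4348.
C = 2.92 × 0.4348 = 1.27 mg/L.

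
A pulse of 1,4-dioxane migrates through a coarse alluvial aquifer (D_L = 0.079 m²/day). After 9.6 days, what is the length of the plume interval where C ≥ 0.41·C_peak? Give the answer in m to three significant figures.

The plume is Gaussian with σ = √(2Dt) = √(2 × 0.079 × 9.6) = 1.232 m.
C/C_peak = exp(−Δx²/(2σ²)) = 0.41 ⇒ Δx = σ·√(−2 ln 0.41) = 1.232 × 1.335 = 1.645 m.
Width = 2Δx = 3.29 m.

3.29 m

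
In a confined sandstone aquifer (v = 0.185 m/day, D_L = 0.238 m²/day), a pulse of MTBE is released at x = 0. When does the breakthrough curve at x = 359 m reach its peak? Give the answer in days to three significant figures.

1930 days

For the 1D instantaneous-source solution, setting ∂C/∂t = 0 at fixed x gives v²t² + 2Dt − x² = 0, so t = (√(D² + v²x²) − D)/v².
√(D² + v²x²) = √(0.238² + 0.185² × 359²) = 66.42; v² = 0.034225.
t = (66.42 − 0.238)/0.034225 = 1930 days (vs. the pure-advection estimate x/v = 1940 d).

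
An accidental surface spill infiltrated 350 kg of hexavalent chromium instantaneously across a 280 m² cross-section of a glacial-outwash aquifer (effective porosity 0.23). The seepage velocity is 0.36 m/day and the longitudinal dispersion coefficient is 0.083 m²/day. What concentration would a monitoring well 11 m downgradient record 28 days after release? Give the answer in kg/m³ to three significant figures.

For an instantaneous plane source, C(x,t) = M/(n_e·A·√(4πDt)) · exp(−(x−vt)²/(4Dt)), with n_e·A the pore (flow) area.
Plume center vt = 0.36 × 28 = 10.08 m, so the well at 11 m is 0.92 m downgradient of the peak.
√(4πDt) = 5.404 m, giving peak height M/(n_e·A·√(4πDt)) = 350/(0.23 × 280 × 5.404) = 1.006 kg/m³.
(x−vt)²/(4Dt) = (0.92)²/(4 × 0.083 × 28) = 0.09105; exp(−0.09105) = 0.9130.
C = 1.006 × 0.9130 = 0.918 kg/m³.

0.918 kg/m³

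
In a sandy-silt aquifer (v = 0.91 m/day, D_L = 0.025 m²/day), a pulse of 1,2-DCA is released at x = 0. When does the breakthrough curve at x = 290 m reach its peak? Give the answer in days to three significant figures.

For the 1D instantaneous-source solution, setting ∂C/∂t = 0 at fixed x gives v²t² + 2Dt − x² = 0, so t = (√(D² + v²x²) − D)/v².
√(D² + v²x²) = √(0.025² + 0.91² × 290²) = 263.9; v² = 0.8281.
t = (263.9 − 0.025)/0.8281 = 319 days (vs. the pure-advection estimate x/v = 319 d).

319 days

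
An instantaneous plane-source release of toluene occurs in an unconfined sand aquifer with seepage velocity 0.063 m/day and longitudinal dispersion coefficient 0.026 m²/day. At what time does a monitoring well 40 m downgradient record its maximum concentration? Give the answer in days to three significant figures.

628 days

For the 1D instantaneous-source solution, setting ∂C/∂t = 0 at fixed x gives v²t² + 2Dt − x² = 0, so t = (√(D² + v²x²) − D)/v².
√(D² + v²x²) = √(0.026² + 0.063² × 40²) = 2.520; v² = 0.003969.
t = (2.520 − 0.026)/0.003969 = 628 days (vs. the pure-advection estimate x/v = 635 d).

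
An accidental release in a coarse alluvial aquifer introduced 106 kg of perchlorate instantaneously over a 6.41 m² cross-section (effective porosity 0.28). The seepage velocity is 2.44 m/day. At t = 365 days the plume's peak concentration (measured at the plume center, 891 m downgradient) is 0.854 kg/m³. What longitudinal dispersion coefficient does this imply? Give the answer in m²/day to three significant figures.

1.04 m²/day

At the plume center C_max = M/(n_e·A·√(4πDt)), so D = M²/(4πt·(n_e·A·C_max)²).
n_e·A·C_max = 0.28 × 6.41 × 0.854 = 1.533 kg/m.
D = 106²/(4π × 365 × 1.533²) = 1.04 m²/day.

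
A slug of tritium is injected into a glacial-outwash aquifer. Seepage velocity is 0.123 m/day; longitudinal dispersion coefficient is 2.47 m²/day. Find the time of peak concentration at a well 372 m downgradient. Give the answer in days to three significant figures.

For the 1D instantaneous-source solution, setting ∂C/∂t = 0 at fixed x gives v²t² + 2Dt − x² = 0, so t = (√(D² + v²x²) − D)/v².
√(D² + v²x²) = √(2.47² + 0.123² × 372²) = 45.82; v² = 0.015129.
t = (45.82 − 2.47)/0.015129 = 2870 days (vs. the pure-advection estimate x/v = 3020 d).

2870 days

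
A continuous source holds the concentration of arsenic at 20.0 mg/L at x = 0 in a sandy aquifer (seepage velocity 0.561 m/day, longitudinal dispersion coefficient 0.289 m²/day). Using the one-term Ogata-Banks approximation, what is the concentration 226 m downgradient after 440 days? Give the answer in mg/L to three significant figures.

18.1 mg/L

For a continuous step input, C/C₀ ≈ ½·erfc((x−vt)/(2√(Dt))).
vt = 0.561 × 440 = 246.84 m and 2√(Dt) = 2√(0.289 × 440) = 22.55 m.
Argument (x−vt)/(2√(Dt)) = (226 − 246.84)/22.55 = -0.9242; ½·erfc(-0.9242) = 0.9044.
C = 20.0 × 0.9044 = 18.1 mg/L.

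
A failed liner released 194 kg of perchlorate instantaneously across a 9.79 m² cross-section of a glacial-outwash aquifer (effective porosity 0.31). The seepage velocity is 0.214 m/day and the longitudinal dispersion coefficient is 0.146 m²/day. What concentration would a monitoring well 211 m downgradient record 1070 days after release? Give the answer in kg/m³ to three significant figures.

For an instantaneous plane source, C(x,t) = M/(n_e·A·√(4πDt)) · exp(−(x−vt)²/(4Dt)), with n_e·A the pore (flow) area.
Plume center vt = 0.214 × 1070 = 228.98 m, so the well at 211 m is 17.98 m upgradient of the peak.
√(4πDt) = 44.31 m, giving peak height M/(n_e·A·√(4πDt)) = 194/(0.31 × 9.79 × 44.31) = 1.443 kg/m³.
(x−vt)²/(4Dt) = (-17.98)²/(4 × 0.146 × 1070) = 0.5173; exp(−0.5173) = 0.5961.
C = 1.443 × 0.5961 = 0.860 kg/m³.

0.860 kg/m³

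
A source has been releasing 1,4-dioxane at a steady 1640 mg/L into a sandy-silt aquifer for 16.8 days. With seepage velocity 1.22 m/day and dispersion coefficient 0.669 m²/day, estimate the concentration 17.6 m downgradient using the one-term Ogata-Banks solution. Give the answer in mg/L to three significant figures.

1200 mg/L

For a continuous step input, C/C₀ ≈ ½·erfc((x−vt)/(2√(Dt))).
vt = 1.22 × 16.8 = 20.496 m and 2√(Dt) = 2√(0.669 × 16.8) = 6.705 m.
Argument (x−vt)/(2√(Dt)) = (17.6 − 20.496)/6.705 = -0.4319; ½·erfc(-0.4319) = 0.7293.
C = 1640 × 0.7293 = 1200 mg/L.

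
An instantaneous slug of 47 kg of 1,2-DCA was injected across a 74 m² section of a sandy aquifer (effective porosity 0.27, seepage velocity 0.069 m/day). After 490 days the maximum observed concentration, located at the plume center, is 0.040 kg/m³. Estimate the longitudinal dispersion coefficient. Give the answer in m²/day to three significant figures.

0.562 m²/day

At the plume center C_max = M/(n_e·A·√(4πDt)), so D = M²/(4πt·(n_e·A·C_max)²).
n_e·A·C_max = 0.27 × 74 × 0.040 = 0.7992 kg/m.
D = 47²/(4π × 490 × 0.7992²) = 0.562 m²/day.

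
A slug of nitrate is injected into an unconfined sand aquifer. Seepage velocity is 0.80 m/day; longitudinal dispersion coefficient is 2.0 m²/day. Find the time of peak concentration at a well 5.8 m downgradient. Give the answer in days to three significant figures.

For the 1D instantaneous-source solution, setting ∂C/∂t = 0 at fixed x gives v²t² + 2Dt − x² = 0, so t = (√(D² + v²x²) − D)/v².
√(D² + v²x²) = √(2.0² + 0.80² × 5.8²) = 5.053; v² = 0.64.
t = (5.053 − 2.0)/0.64 = 4.77 days (vs. the pure-advection estimate x/v = 7.25 d).

4.77 days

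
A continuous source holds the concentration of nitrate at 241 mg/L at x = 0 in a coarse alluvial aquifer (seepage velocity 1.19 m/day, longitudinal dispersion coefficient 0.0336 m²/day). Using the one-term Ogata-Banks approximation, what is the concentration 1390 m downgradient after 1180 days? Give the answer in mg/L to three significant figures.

For a continuous step input, C/C₀ ≈ ½·erfc((x−vt)/(2√(Dt))).
vt = 1.19 × 1180 = 1404.2 m and 2√(Dt) = 2√(0.0336 × 1180) = 12.59 m.
Argument (x−vt)/(2√(Dt)) = (1390 − 1404.2)/12.59 = -1.128; ½·erfc(-1.128) = 0.9447.
C = 241 × 0.9447 = 228 mg/L.

228 mg/L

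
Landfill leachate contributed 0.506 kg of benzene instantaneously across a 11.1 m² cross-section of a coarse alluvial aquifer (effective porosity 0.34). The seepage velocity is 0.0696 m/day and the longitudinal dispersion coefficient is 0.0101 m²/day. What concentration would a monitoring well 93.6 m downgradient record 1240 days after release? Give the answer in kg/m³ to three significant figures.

For an instantaneous plane source, C(x,t) = M/(n_e·A·√(4πDt)) · exp(−(x−vt)²/(4Dt)), with n_e·A the pore (flow) area.
Plume center vt = 0.0696 × 1240 = 86.304 m, so the well at 93.6 m is 7.296 m downgradient of the peak.
√(4πDt) = 12.55 m, giving peak height M/(n_e·A·√(4πDt)) = 0.506/(0.34 × 11.1 × 12.55) = 0.01068 kg/m³.
(x−vt)²/(4Dt) = (7.296)²/(4 × 0.0101 × 1240) = 1.063; exp(−1.063) = 0.3454.
C = 0.01068 × 0.3454 = 0.00369 kg/m³.

0.00369 kg/m³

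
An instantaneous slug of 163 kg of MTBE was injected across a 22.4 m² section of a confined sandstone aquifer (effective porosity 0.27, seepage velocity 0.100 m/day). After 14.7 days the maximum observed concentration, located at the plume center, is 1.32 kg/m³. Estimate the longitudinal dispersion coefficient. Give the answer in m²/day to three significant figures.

2.26 m²/day

At the plume center C_max = M/(n_e·A·√(4πDt)), so D = M²/(4πt·(n_e·A·C_max)²).
n_e·A·C_max = 0.27 × 22.4 × 1.32 = 7.983 kg/m.
D = 163²/(4π × 14.7 × 7.983²) = 2.26 m²/day.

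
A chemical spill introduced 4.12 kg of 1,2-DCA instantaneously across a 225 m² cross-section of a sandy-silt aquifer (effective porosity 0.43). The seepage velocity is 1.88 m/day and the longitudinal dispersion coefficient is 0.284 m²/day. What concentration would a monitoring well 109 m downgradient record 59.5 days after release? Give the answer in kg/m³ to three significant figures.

For an instantaneous plane source, C(x,t) = M/(n_e·A·√(4πDt)) · exp(−(x−vt)²/(4Dt)), with n_e·A the pore (flow) area.
Plume center vt = 1.88 × 59.5 = 111.86 m, so the well at 109 m is 2.86 m upgradient of the peak.
√(4πDt) = 14.57 m, giving peak height M/(n_e·A·√(4πDt)) = 4.12/(0.43 × 225 × 14.57) = 0.002923 kg/m³.
(x−vt)²/(4Dt) = (-2.86)²/(4 × 0.284 × 59.5) = 0.1210; exp(−0.1210) = 0.8860.
C = 0.002923 × 0.8860 = 0.00259 kg/m³.

0.00259 kg/m³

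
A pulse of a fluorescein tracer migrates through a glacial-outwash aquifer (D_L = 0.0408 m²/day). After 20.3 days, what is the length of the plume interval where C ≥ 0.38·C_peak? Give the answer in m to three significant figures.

3.58 m

The plume is Gaussian with σ = √(2Dt) = √(2 × 0.0408 × 20.3) = 1.287 m.
C/C_peak = exp(−Δx²/(2σ²)) = 0.38 ⇒ Δx = σ·√(−2 ln 0.38) = 1.287 × 1.391 = 1.790 m.
Width = 2Δx = 3.58 m.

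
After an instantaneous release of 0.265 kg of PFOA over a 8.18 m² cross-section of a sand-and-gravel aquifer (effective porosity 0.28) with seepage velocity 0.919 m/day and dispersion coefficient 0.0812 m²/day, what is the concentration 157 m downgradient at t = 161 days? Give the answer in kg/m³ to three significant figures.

0.00189 kg/m³

For an instantaneous plane source, C(x,t) = M/(n_e·A·√(4πDt)) · exp(−(x−vt)²/(4Dt)), with n_e·A the pore (flow) area.
Plume center vt = 0.919 × 161 = 147.959 m, so the well at 157 m is 9.041 m downgradient of the peak.
√(4πDt) = 12.82 m, giving peak height M/(n_e·A·√(4πDt)) = 0.265/(0.28 × 8.18 × 12.82) = 0.009025 kg/m³.
(x−vt)²/(4Dt) = (9.041)²/(4 × 0.0812 × 161) = 1.563; exp(−1.563) = 0.2095.
C = 0.009025 × 0.2095 = 0.00189 kg/m³.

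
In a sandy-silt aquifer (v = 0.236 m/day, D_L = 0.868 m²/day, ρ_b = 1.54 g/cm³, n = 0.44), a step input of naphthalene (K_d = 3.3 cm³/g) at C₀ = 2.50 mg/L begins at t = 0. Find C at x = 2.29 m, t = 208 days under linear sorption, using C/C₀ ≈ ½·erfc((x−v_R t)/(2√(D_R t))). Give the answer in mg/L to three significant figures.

1.55 mg/L

Retardation factor R = 1 + ρ_b·K_d/n = 1 + 1.54 × 3.3/0.44 = 12.55.
Sorption retards both mechanisms: v_R = v/R = 0.01880 m/day, D_R = D/R = 0.06916 m²/day.
v_R·t = 0.01880 × 208 = 3.9104 m; 2√(D_R t) = 7.586 m; argument = (2.29 − 3.9104)/7.586 = -0.2136.
C = C₀ × ½·erfc(-0.2136) = 2.50 × 0.6187 = 1.55 mg/L.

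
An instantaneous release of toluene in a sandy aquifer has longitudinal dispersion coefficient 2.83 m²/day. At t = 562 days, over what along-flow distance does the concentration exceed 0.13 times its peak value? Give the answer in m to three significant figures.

228 m

The plume is Gaussian with σ = √(2Dt) = √(2 × 2.83 × 562) = 56.40 m.
C/C_peak = exp(−Δx²/(2σ²)) = 0.13 ⇒ Δx = σ·√(−2 ln 0.13) = 56.40 × 2.020 = 113.9 m.
Width = 2Δx = 228 m.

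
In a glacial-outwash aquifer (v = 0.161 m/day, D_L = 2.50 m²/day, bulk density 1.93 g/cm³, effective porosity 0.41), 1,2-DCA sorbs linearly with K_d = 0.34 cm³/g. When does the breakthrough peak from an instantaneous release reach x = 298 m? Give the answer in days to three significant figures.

Retardation factor R = 1 + ρ_b·K_d/n = 1 + 1.93 × 0.34/0.41 = 2.600.
Sorption retards both mechanisms: v_R = v/R = 0.06192 m/day, D_R = D/R = 0.9615 m²/day.
Peak time from v_R²t² + 2D_R t − x² = 0: t = (√(D_R² + v_R²x²) − D_R)/v_R².
√(D_R² + v_R²x²) = √(0.9615² + 0.06192² × 298²) = 18.48; v_R² = 0.003834.
t = (18.48 − 0.9615)/0.003834 = 4570 days.

4570 days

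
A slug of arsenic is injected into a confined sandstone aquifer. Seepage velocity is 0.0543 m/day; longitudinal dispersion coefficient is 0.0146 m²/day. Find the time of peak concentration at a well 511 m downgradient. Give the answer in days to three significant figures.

For the 1D instantaneous-source solution, setting ∂C/∂t = 0 at fixed x gives v²t² + 2Dt − x² = 0, so t = (√(D² + v²x²) − D)/v².
√(D² + v²x²) = √(0.0146² + 0.0543² × 511²) = 27.75; v² = 0.00294849.
t = (27.75 − 0.0146)/0.00294849 = 9410 days (vs. the pure-advection estimate x/v = 9410 d).

9410 days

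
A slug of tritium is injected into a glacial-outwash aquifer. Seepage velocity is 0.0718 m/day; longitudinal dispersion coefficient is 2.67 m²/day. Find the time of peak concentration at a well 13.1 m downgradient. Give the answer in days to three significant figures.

For the 1D instantaneous-source solution, setting ∂C/∂t = 0 at fixed x gives v²t² + 2Dt − x² = 0, so t = (√(D² + v²x²) − D)/v².
√(D² + v²x²) = √(2.67² + 0.0718² × 13.1²) = 2.831; v² = 0.00515524.
t = (2.831 − 2.67)/0.00515524 = 31.2 days (vs. the pure-advection estimate x/v = 182 d).

31.2 days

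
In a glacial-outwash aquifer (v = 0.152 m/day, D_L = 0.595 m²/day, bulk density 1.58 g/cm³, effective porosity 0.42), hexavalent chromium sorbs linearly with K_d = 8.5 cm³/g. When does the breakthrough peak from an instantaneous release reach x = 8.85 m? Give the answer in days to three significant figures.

Retardation factor R = 1 + ρ_b·K_d/n = 1 + 1.58 × 8.5/0.42 = 32.98.
Sorption retards both mechanisms: v_R = v/R = 0.004609 m/day, D_R = D/R = 0.01804 m²/day.
Peak time from v_R²t² + 2D_R t − x² = 0: t = (√(D_R² + v_R²x²) − D_R)/v_R².
√(D_R² + v_R²x²) = √(0.01804² + 0.004609² × 8.85²) = 0.04460; v_R² = 2.124e-05.
t = (0.04460 − 0.01804)/2.124e-05 = 1250 days.

1250 days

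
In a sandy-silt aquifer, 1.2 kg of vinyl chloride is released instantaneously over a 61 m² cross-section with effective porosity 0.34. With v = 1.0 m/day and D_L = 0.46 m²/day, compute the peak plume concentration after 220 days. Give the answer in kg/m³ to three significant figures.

0.00162 kg/m³

The peak of an instantaneous 1D plume sits at x = vt; there the Gaussian factor is 1 and C_max = M/(n_e·A·√(4πDt)), where n_e·A is the pore area the mass is dissolved in.
√(4πDt) = √(4π × 0.46 × 220) = 35.66 m, so C_max = 1.2/(0.34 × 61 × 35.66) = 0.00162 kg/m³.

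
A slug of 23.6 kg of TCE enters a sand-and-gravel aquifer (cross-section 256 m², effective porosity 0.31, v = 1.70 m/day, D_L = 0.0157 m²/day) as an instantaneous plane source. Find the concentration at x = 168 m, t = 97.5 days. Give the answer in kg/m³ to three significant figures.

For an instantaneous plane source, C(x,t) = M/(n_e·A·√(4πDt)) · exp(−(x−vt)²/(4Dt)), with n_e·A the pore (flow) area.
Plume center vt = 1.70 × 97.5 = 165.75 m, so the well at 168 m is 2.25 m downgradient of the peak.
√(4πDt) = 4.386 m, giving peak height M/(n_e·A·√(4πDt)) = 23.6/(0.31 × 256 × 4.386) = 0.06780 kg/m³.
(x−vt)²/(4Dt) = (2.25)²/(4 × 0.0157 × 97.5) = 0.8268; exp(−0.8268) = 0.4374.
C = 0.06780 × 0.4374 = 0.0297 kg/m³.

0.0297 kg/m³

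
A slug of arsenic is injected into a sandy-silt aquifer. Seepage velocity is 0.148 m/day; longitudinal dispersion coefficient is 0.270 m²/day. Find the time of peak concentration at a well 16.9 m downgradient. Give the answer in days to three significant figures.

103 days

For the 1D instantaneous-source solution, setting ∂C/∂t = 0 at fixed x gives v²t² + 2Dt − x² = 0, so t = (√(D² + v²x²) − D)/v².
√(D² + v²x²) = √(0.270² + 0.148² × 16.9²) = 2.516; v² = 0.021904.
t = (2.516 − 0.270)/0.021904 = 103 days (vs. the pure-advection estimate x/v = 114 d).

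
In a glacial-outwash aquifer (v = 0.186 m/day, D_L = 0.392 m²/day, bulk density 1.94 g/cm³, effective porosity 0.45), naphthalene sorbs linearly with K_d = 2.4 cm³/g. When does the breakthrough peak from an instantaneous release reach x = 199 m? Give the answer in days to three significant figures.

Retardation factor R = 1 + ρ_b·K_d/n = 1 + 1.94 × 2.4/0.45 = 11.35.
Sorption retards both mechanisms: v_R = v/R = 0.01639 m/day, D_R = D/R = 0.03454 m²/day.
Peak time from v_R²t² + 2D_R t − x² = 0: t = (√(D_R² + v_R²x²) − D_R)/v_R².
√(D_R² + v_R²x²) = √(0.03454² + 0.01639² × 199²) = 3.262; v_R² = 0.0002686.
t = (3.262 − 0.03454)/0.0002686 = 12000 days.

12000 days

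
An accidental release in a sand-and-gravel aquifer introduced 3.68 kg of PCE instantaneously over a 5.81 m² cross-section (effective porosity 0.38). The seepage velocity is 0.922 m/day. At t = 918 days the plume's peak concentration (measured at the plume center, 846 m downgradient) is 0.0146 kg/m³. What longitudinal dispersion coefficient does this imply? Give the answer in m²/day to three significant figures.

At the plume center C_max = M/(n_e·A·√(4πDt)), so D = M²/(4πt·(n_e·A·C_max)²).
n_e·A·C_max = 0.38 × 5.81 × 0.0146 = 0.03223 kg/m.
D = 3.68²/(4π × 918 × 0.03223²) = 1.13 m²/day.

1.13 m²/day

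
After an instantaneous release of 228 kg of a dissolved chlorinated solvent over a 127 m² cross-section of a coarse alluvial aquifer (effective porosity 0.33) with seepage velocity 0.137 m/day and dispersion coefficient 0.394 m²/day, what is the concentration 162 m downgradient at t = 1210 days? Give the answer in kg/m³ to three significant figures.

For an instantaneous plane source, C(x,t) = M/(n_e·A·√(4πDt)) · exp(−(x−vt)²/(4Dt)), with n_e·A the pore (flow) area.
Plume center vt = 0.137 × 1210 = 165.77 m, so the well at 162 m is 3.77 m upgradient of the peak.
√(4πDt) = 77.40 m, giving peak height M/(n_e·A·√(4πDt)) = 228/(0.33 × 127 × 77.40) = 0.07029 kg/m³.
(x−vt)²/(4Dt) = (-3.77)²/(4 × 0.394 × 1210) = 0.007453; exp(−0.007453) = 0.9926.
C = 0.07029 × 0.9926 = 0.0698 kg/m³.

0.0698 kg/m³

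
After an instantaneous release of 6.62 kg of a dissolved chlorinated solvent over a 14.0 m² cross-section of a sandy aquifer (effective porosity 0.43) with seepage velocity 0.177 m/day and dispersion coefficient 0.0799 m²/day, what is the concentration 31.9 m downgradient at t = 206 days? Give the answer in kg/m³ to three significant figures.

For an instantaneous plane source, C(x,t) = M/(n_e·A·√(4πDt)) · exp(−(x−vt)²/(4Dt)), with n_e·A the pore (flow) area.
Plume center vt = 0.177 × 206 = 36.462 m, so the well at 31.9 m is 4.562 m upgradient of the peak.
√(4πDt) = 14.38 m, giving peak height M/(n_e·A·√(4πDt)) = 6.62/(0.43 × 14.0 × 14.38) = 0.07647 kg/m³.
(x−vt)²/(4Dt) = (-4.562)²/(4 × 0.0799 × 206) = 0.3161; exp(−0.3161) = 0.7290.
C = 0.07647 × 0.7290 = 0.0557 kg/m³.

0.0557 kg/m³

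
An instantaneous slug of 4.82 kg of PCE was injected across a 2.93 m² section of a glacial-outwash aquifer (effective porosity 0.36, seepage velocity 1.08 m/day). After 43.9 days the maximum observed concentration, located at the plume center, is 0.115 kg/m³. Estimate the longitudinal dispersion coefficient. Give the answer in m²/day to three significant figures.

2.86 m²/day

At the plume center C_max = M/(n_e·A·√(4πDt)), so D = M²/(4πt·(n_e·A·C_max)²).
n_e·A·C_max = 0.36 × 2.93 × 0.115 = 0.1213 kg/m.
D = 4.82²/(4π × 43.9 × 0.1213²) = 2.86 m²/day.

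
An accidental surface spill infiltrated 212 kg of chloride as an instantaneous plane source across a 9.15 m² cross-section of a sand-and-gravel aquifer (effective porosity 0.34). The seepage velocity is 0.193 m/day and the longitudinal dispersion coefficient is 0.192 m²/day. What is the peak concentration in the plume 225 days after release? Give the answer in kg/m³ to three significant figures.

The peak of an instantaneous 1D plume sits at x = vt; there the Gaussian factor is 1 and C_max = M/(n_e·A·√(4πDt)), where n_e·A is the pore area the mass is dissolved in.
√(4πDt) = √(4π × 0.192 × 225) = 23.30 m, so C_max = 212/(0.34 × 9.15 × 23.30) = 2.92 kg/m³.

2.92 kg/m³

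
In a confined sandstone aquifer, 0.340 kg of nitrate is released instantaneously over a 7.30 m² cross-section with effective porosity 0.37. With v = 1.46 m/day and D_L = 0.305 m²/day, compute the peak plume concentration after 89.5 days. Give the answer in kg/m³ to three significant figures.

0.00680 kg/m³

The peak of an instantaneous 1D plume sits at x = vt; there the Gaussian factor is 1 and C_max = M/(n_e·A·√(4πDt)), where n_e·A is the pore area the mass is dissolved in.
√(4πDt) = √(4π × 0.305 × 89.5) = 18.52 m, so C_max = 0.340/(0.37 × 7.30 × 18.52) = 0.00680 kg/m³.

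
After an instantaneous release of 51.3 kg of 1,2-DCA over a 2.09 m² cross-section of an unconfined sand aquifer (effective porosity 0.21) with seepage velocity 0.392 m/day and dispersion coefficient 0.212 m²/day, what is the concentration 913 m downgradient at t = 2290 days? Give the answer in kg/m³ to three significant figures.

For an instantaneous plane source, C(x,t) = M/(n_e·A·√(4πDt)) · exp(−(x−vt)²/(4Dt)), with n_e·A the pore (flow) area.
Plume center vt = 0.392 × 2290 = 897.68 m, so the well at 913 m is 15.32 m downgradient of the peak.
√(4πDt) = 78.11 m, giving peak height M/(n_e·A·√(4πDt)) = 51.3/(0.21 × 2.09 × 78.11) = 1.496 kg/m³.
(x−vt)²/(4Dt) = (15.32)²/(4 × 0.212 × 2290) = 0.1209; exp(−0.1209) = 0.8861.
C = 1.496 × 0.8861 = 1.33 kg/m³.

1.33 kg/m³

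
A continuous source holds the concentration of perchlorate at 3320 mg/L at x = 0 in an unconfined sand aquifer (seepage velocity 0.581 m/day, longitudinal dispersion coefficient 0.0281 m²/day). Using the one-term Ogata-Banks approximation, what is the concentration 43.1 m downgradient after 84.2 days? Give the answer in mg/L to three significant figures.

For a continuous step input, C/C₀ ≈ ½·erfc((x−vt)/(2√(Dt))).
vt = 0.581 × 84.2 = 48.9202 m and 2√(Dt) = 2√(0.0281 × 84.2) = 3.076 m.
Argument (x−vt)/(2√(Dt)) = (43.1 − 48.9202)/3.076 = -1.892; ½·erfc(-1.892) = 0.9963.
C = 3320 × 0.9963 = 3310 mg/L.

3310 mg/L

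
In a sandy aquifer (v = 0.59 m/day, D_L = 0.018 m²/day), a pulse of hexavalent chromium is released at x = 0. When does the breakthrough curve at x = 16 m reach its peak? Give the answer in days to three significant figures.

27.1 days

For the 1D instantaneous-source solution, setting ∂C/∂t = 0 at fixed x gives v²t² + 2Dt − x² = 0, so t = (√(D² + v²x²) − D)/v².
√(D² + v²x²) = √(0.018² + 0.59² × 16²) = 9.440; v² = 0.3481.
t = (9.440 − 0.018)/0.3481 = 27.1 days (vs. the pure-advection estimate x/v = 27.1 d).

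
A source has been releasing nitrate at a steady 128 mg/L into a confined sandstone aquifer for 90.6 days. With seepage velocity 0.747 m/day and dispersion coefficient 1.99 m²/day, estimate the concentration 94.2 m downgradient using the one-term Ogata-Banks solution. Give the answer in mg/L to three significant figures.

10.4 mg/L

For a continuous step input, C/C₀ ≈ ½·erfc((x−vt)/(2√(Dt))).
vt = 0.747 × 90.6 = 67.6782 m and 2√(Dt) = 2√(1.99 × 90.6) = 26.85 m.
Argument (x−vt)/(2√(Dt)) = (94.2 − 67.6782)/26.85 = 0.9878; ½·erfc(0.9878) = 0.08121.
C = 128 × 0.08121 = 10.4 mg/L.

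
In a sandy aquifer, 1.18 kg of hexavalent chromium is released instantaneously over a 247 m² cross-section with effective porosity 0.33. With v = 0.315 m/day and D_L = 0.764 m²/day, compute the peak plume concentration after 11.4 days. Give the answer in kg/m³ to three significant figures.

The peak of an instantaneous 1D plume sits at x = vt; there the Gaussian factor is 1 and C_max = M/(n_e·A·√(4πDt)), where n_e·A is the pore area the mass is dissolved in.
√(4πDt) = √(4π × 0.764 × 11.4) = 10.46 m, so C_max = 1.18/(0.33 × 247 × 10.46) = 0.00138 kg/m³.

0.00138 kg/m³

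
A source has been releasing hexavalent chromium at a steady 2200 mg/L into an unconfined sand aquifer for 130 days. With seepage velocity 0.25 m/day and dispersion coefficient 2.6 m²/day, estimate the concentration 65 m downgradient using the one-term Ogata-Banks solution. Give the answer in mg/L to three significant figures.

For a continuous step input, C/C₀ ≈ ½·erfc((x−vt)/(2√(Dt))).
vt = 0.25 × 130 = 32.5 m and 2√(Dt) = 2√(2.6 × 130) = 36.77 m.
Argument (x−vt)/(2√(Dt)) = (65 − 32.5)/36.77 = 0.8839; ½·erfc(0.8839) = 0.1056.
C = 2200 × 0.1056 = 232 mg/L.

232 mg/L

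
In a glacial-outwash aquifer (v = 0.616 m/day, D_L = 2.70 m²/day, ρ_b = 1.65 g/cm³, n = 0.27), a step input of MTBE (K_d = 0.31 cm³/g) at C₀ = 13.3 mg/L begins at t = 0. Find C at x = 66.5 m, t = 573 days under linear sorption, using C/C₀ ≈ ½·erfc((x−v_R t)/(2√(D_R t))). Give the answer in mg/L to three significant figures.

12.7 mg/L

Retardation factor R = 1 + ρ_b·K_d/n = 1 + 1.65 × 0.31/0.27 = 2.894.
Sorption retards both mechanisms: v_R = v/R = 0.2129 m/day, D_R = D/R = 0.9330 m²/day.
v_R·t = 0.2129 × 573 = 121.9917 m; 2√(D_R t) = 46.24 m; argument = (66.5 − 121.9917)/46.24 = -1.200.
C = C₀ × ½·erfc(-1.200) = 13.3 × 0.9552 = 12.7 mg/L.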